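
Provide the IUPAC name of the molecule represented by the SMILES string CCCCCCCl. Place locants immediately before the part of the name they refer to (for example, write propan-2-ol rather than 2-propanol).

1-chlorohexane

The longest carbon chain is 6 atoms: the parent is hexane.
Number the chain so that the substituent locant set {1} is lower than {6} at the first point of difference.
With this numbering: a chloro group at C-1.
The name is 1-chlorohexane.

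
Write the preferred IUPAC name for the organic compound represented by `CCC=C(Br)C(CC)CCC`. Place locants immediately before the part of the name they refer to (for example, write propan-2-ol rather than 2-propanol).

4-bromo-5-ethyloct-3-ene

The longest carbon chain that includes the multiple bond has 8 carbons, so the parent hydride is octane.
There is one C=C double bond, indicated by the ending -ene.
Choose the numbering such that numbering from this end puts the double bond at C-3 rather than C-5.
With this numbering: the double bond between C-3 and C-4; a bromo group at C-4; an ethyl group at C-5.
Substituent prefixes are cited in alphabetical order (multiplying prefixes like di-/tri- are ignored for ordering).
Putting it together: 4-bromo-5-ethyloct-3-ene.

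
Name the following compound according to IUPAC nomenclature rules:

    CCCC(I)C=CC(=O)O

Counting along the main chain through the –COOH group and the multiple bond gives 7 carbons: the parent is heptane.
A carboxylic acid (terminal –COOH) is the principal characteristic group, giving the suffix -oic acid.
A C=C double bond in the chain gives the infix -ene-.
Number the chain so that the carboxylic acid carbon is C-1 by definition.
That gives the double bond between C-2 and C-3; an iodo group at C-4.
The name is 4-iodohept-2-enoic acid.

4-iodohept-2-enoic acid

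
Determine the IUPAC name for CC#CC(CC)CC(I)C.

The longest chain bearing the multiple bond is 7 carbons long (heptane).
The chain contains a C≡C triple bond, so the unsaturation ending is -yne.
Choose the numbering such that numbering from this end puts the triple bond at C-2 rather than C-5.
That gives the triple bond between C-2 and C-3; an ethyl group at C-4; an iodo group at C-6.
Substituent prefixes are cited in alphabetical order (multiplying prefixes like di-/tri- are ignored for ordering).
The name is 4-ethyl-6-iodohept-2-yne.

4-ethyl-6-iodohept-2-yne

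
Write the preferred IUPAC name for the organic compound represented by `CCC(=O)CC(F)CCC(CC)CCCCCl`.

12-chloro-8-ethyl-5-fluorododecan-3-one

The longest chain bearing the carbonyl is 12 carbons long (dodecane).
The highest-priority functional group is a ketone (C=O on an internal carbon), so the name ends in -one.
The numbering direction is chosen so that numbering from this end puts the carbonyl group at C-3 rather than C-10.
With this numbering: the carbonyl at C-3; a chloro group at C-12; an ethyl group at C-8; a fluoro group at C-5.
Substituent prefixes are cited in alphabetical order (multiplying prefixes like di-/tri- are ignored for ordering).
Assembling the pieces gives 12-chloro-8-ethyl-5-fluorododecan-3-one.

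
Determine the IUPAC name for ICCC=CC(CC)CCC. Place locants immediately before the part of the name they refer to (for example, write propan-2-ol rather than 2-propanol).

The longest chain bearing the multiple bond is 8 carbons long (octane).
There is one C=C double bond, indicated by the ending -ene.
Choose the numbering such that numbering from this end puts the double bond at C-3 rather than C-5.
This places the double bond between C-3 and C-4; an ethyl group at C-5; an iodo group at C-1.
Prefixes are listed alphabetically: ethyl, iodo.
Putting it together: 5-ethyl-1-iodooct-3-ene.

5-ethyl-1-iodooct-3-ene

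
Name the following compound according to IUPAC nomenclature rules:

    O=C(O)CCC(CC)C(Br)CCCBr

5,8-dibromo-4-ethyloctanoic acid

The longest carbon chain that includes the –COOH group has 8 carbons, so the parent hydride is octane.
A carboxylic acid (terminal –COOH) is the principal characteristic group, giving the suffix -oic acid.
Choose the numbering such that the carboxylic acid carbon is C-1 by definition.
With this numbering: bromo groups at C-5 and C-8; an ethyl group at C-4.
Substituent prefixes are cited in alphabetical order (multiplying prefixes like di-/tri- are ignored for ordering).
Assembling the pieces gives 5,8-dibromo-4-ethyloctanoic acid.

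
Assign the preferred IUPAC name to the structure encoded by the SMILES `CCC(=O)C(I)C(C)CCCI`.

4,8-diiodo-5-methyloctan-3-one

Counting along the main chain through the carbonyl gives 8 carbons: the parent is octane.
The highest-priority functional group is a ketone (C=O on an internal carbon), so the name ends in -one.
The numbering direction is chosen so that numbering from this end puts the carbonyl group at C-3 rather than C-6.
With this numbering: the carbonyl at C-3; iodo groups at C-4 and C-8; a methyl group at C-5.
Prefixes are listed alphabetically: iodo, methyl.
The name is 4,8-diiodo-5-methyloctan-3-one.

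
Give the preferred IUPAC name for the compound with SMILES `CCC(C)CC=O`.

3-methylpentanal

The longest chain bearing the –CHO group is 5 carbons long (pentane).
The principal characteristic group is an aldehyde (terminal –CHO), named with the suffix -al.
Number the chain so that the aldehyde carbon is C-1 by definition.
That gives a methyl group at C-3.
Assembling the pieces gives 3-methylpentanal.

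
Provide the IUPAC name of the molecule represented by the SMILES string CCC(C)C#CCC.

Counting along the main chain through the multiple bond gives 7 carbons: the parent is heptane.
There is one C≡C triple bond, indicated by the ending -yne.
The numbering direction is chosen so that numbering from this end puts the triple bond at C-3 rather than C-4.
That gives the triple bond between C-3 and C-4; a methyl group at C-5.
The name is 5-methylhept-3-yne.

5-methylhept-3-yne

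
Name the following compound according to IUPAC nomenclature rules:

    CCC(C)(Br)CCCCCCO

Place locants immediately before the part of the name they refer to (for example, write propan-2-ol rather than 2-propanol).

7-bromo-7-methylnonan-1-ol

Counting along the main chain through the –OH group gives 9 carbons: the parent is nonane.
The highest-priority functional group is an alcohol (–OH), so the name ends in -ol.
Number the chain so that numbering from this end puts the hydroxyl group at C-1 rather than C-9.
With this numbering: the hydroxyl at C-1; a bromo group at C-7; a methyl group at C-7.
Prefixes are listed alphabetically: bromo, methyl.
Assembling the pieces gives 7-bromo-7-methylnonan-1-ol.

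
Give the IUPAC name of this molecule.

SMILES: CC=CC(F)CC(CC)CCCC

6-ethyl-4-fluorodec-2-ene

The longest carbon chain that includes the multiple bond has 10 carbons, so the parent hydride is decane.
There is one C=C double bond, indicated by the ending -ene.
Number the chain so that numbering from this end puts the double bond at C-2 rather than C-8.
With this numbering: the double bond between C-2 and C-3; an ethyl group at C-6; a fluoro group at C-4.
Prefixes are listed alphabetically: ethyl, fluoro.
Assembling the pieces gives 6-ethyl-4-fluorodec-2-ene.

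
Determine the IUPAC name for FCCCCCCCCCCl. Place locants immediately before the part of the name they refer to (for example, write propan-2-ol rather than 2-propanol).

The longest continuous carbon chain has 9 atoms, so the parent hydride is nonane.
Choose the numbering such that the locant sets are identical either way, so the alphabetically earlier chloro substituent takes the lower locant (1 rather than 9).
That gives a chloro group at C-1; a fluoro group at C-9.
Substituent prefixes are cited in alphabetical order (multiplying prefixes like di-/tri- are ignored for ordering).
Putting it together: 1-chloro-9-fluorononane.

1-chloro-9-fluorononane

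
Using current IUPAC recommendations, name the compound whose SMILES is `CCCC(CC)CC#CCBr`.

1-bromo-5-ethyloct-2-yne

Counting along the main chain through the multiple bond gives 8 carbons: the parent is octane.
A C≡C triple bond in the chain gives the infix -yne-.
Number the chain so that numbering from this end puts the triple bond at C-2 rather than C-6.
With this numbering: the triple bond between C-2 and C-3; a bromo group at C-1; an ethyl group at C-5.
Prefixes are listed alphabetically: bromo, ethyl.
Putting it together: 1-bromo-5-ethyloct-2-yne.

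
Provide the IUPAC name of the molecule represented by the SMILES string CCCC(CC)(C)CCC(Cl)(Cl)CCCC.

7,7-dichloro-4-ethyl-4-methylundecane

The parent chain contains 11 carbons (undecane).
Number the chain so that the substituent locant set {4,4,7,7} is lower than {5,5,8,8} at the first point of difference.
That gives two chloro groups at C-7; an ethyl group at C-4; a methyl group at C-4.
Prefixes are listed alphabetically: chloro, ethyl, methyl.
Putting it together: 7,7-dichloro-4-ethyl-4-methylundecane.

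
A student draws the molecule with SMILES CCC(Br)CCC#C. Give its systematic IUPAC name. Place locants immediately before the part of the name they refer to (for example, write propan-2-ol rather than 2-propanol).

5-bromohept-1-yne

Counting along the main chain through the multiple bond gives 7 carbons: the parent is heptane.
There is one C≡C triple bond, indicated by the ending -yne.
The numbering direction is chosen so that numbering from this end puts the triple bond at C-1 rather than C-6.
With this numbering: the triple bond between C-1 and C-2; a bromo group at C-5.
Assembling the pieces gives 5-bromohept-1-yne.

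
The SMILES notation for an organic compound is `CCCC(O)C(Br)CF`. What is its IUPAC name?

2-bromo-1-fluorohexan-3-ol

Counting along the main chain through the –OH group gives 6 carbons: the parent is hexane.
The highest-priority functional group is an alcohol (–OH), so the name ends in -ol.
Number the chain so that numbering from this end puts the hydroxyl group at C-3 rather than C-4.
This places the hydroxyl at C-3; a bromo group at C-2; a fluoro group at C-1.
The substituents are ordered alphabetically, ignoring any di-/tri- multipliers.
The name is 2-bromo-1-fluorohexan-3-ol.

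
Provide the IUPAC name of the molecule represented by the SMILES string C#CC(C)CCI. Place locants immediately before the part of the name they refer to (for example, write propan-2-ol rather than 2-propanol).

5-iodo-3-methylpent-1-yne

The longest carbon chain that includes the multiple bond has 5 carbons, so the parent hydride is pentane.
The chain contains a C≡C triple bond, so the unsaturation ending is -yne.
Number the chain so that numbering from this end puts the triple bond at C-1 rather than C-4.
This places the triple bond between C-1 and C-2; an iodo group at C-5; a methyl group at C-3.
Prefixes are listed alphabetically: iodo, methyl.
The name is 5-iodo-3-methylpent-1-yne.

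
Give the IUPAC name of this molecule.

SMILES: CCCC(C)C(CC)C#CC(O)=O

Counting along the main chain through the –COOH group and the multiple bond gives 8 carbons: the parent is octane.
The highest-priority functional group is a carboxylic acid (terminal –COOH), so the name ends in -oic acid.
There is one C≡C triple bond, indicated by the ending -yne.
Choose the numbering such that the carboxylic acid carbon is C-1 by definition.
With this numbering: the triple bond between C-2 and C-3; an ethyl group at C-4; a methyl group at C-5.
Prefixes are listed alphabetically: ethyl, methyl.
Assembling the pieces gives 4-ethyl-5-methyloct-2-ynoic acid.

4-ethyl-5-methyloct-2-ynoic acid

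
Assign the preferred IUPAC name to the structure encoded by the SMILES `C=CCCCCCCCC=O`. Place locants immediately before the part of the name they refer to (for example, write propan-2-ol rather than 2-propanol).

Counting along the main chain through the –CHO group and the multiple bond gives 10 carbons: the parent is decane.
The highest-priority functional group is an aldehyde (terminal –CHO), so the name ends in -al.
The chain contains a C=C double bond, so the unsaturation ending is -ene.
Number the chain so that the aldehyde carbon is C-1 by definition.
With this numbering: the double bond between C-9 and C-10.
Assembling the pieces gives dec-9-enal.

dec-9-enal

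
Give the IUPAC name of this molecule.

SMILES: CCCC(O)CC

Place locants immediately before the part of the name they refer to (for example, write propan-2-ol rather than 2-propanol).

The longest carbon chain that includes the –OH group has 6 carbons, so the parent hydride is hexane.
The highest-priority functional group is an alcohol (–OH), so the name ends in -ol.
Choose the numbering such that numbering from this end puts the hydroxyl group at C-3 rather than C-4.
With this numbering: the hydroxyl at C-3.
The name is hexan-3-ol.

hexan-3-ol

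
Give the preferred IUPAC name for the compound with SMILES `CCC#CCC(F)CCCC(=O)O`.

The longest chain bearing the –COOH group and the multiple bond is 10 carbons long (decane).
The principal characteristic group is a carboxylic acid (terminal –COOH), named with the suffix -oic acid.
The chain contains a C≡C triple bond, so the unsaturation ending is -yne.
The numbering direction is chosen so that the carboxylic acid carbon is C-1 by definition.
This places the triple bond between C-7 and C-8; a fluoro group at C-5.
Putting it together: 5-fluorodec-7-ynoic acid.

5-fluorodec-7-ynoic acid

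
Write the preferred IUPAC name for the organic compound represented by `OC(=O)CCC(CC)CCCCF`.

4-ethyl-8-fluorooctanoic acid

Counting along the main chain through the –COOH group gives 8 carbons: the parent is octane.
The highest-priority functional group is a carboxylic acid (terminal –COOH), so the name ends in -oic acid.
Number the chain so that the carboxylic acid carbon is C-1 by definition.
That gives an ethyl group at C-4; a fluoro group at C-8.
Substituent prefixes are cited in alphabetical order (multiplying prefixes like di-/tri- are ignored for ordering).
Putting it together: 4-ethyl-8-fluorooctanoic acid.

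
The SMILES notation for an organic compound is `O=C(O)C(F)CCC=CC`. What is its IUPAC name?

The longest chain bearing the –COOH group and the multiple bond is 7 carbons long (heptane).
The principal characteristic group is a carboxylic acid (terminal –COOH), named with the suffix -oic acid.
The chain contains a C=C double bond, so the unsaturation ending is -ene.
Choose the numbering such that the carboxylic acid carbon is C-1 by definition.
This places the double bond between C-5 and C-6; a fluoro group at C-2.
The name is 2-fluorohept-5-enoic acid.

2-fluorohept-5-enoic acid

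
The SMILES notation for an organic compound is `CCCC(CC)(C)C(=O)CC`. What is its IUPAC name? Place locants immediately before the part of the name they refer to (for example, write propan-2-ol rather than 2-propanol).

The longest carbon chain that includes the carbonyl has 7 carbons, so the parent hydride is heptane.
The highest-priority functional group is a ketone (C=O on an internal carbon), so the name ends in -one.
The numbering direction is chosen so that numbering from this end puts the carbonyl group at C-3 rather than C-5.
This places the carbonyl at C-3; an ethyl group at C-4; a methyl group at C-4.
Substituent prefixes are cited in alphabetical order (multiplying prefixes like di-/tri- are ignored for ordering).
Putting it together: 4-ethyl-4-methylheptan-3-one.

4-ethyl-4-methylheptan-3-one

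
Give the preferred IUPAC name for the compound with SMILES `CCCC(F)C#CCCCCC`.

4-fluoroundec-5-yne

Counting along the main chain through the multiple bond gives 11 carbons: the parent is undecane.
There is one C≡C triple bond, indicated by the ending -yne.
The numbering direction is chosen so that numbering from this end puts the triple bond at C-5 rather than C-6.
That gives the triple bond between C-5 and C-6; a fluoro group at C-4.
The name is 4-fluoroundec-5-yne.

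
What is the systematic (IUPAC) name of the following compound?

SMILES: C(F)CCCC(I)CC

1-fluoro-5-iodoheptane

The longest continuous carbon chain has 7 atoms, so the parent hydride is heptane.
Choose the numbering such that the substituent locant set {1,5} is lower than {3,7} at the first point of difference.
With this numbering: a fluoro group at C-1; an iodo group at C-5.
Substituent prefixes are cited in alphabetical order (multiplying prefixes like di-/tri- are ignored for ordering).
Assembling the pieces gives 1-fluoro-5-iodoheptane.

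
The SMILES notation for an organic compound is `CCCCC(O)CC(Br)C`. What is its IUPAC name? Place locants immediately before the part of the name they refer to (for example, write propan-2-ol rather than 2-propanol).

2-bromooctan-4-ol

The longest chain bearing the –OH group is 8 carbons long (octane).
The principal characteristic group is an alcohol (–OH), named with the suffix -ol.
Choose the numbering such that numbering from this end puts the hydroxyl group at C-4 rather than C-5.
With this numbering: the hydroxyl at C-4; a bromo group at C-2.
Assembling the pieces gives 2-bromooctan-4-ol.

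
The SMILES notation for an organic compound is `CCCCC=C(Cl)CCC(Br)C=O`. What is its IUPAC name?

2-bromo-5-chlorodec-5-enal

The longest carbon chain that includes the –CHO group and the multiple bond has 10 carbons, so the parent hydride is decane.
The highest-priority functional group is an aldehyde (terminal –CHO), so the name ends in -al.
There is one C=C double bond, indicated by the ending -ene.
Number the chain so that the aldehyde carbon is C-1 by definition.
With this numbering: the double bond between C-5 and C-6; a bromo group at C-2; a chloro group at C-5.
The substituents are ordered alphabetically, ignoring any di-/tri- multipliers.
The name is 2-bromo-5-chlorodec-5-enal.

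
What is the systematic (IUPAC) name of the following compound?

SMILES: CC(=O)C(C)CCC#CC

Counting along the main chain through the carbonyl and the multiple bond gives 8 carbons: the parent is octane.
The highest-priority functional group is a ketone (C=O on an internal carbon), so the name ends in -one.
There is one C≡C triple bond, indicated by the ending -yne.
Choose the numbering such that numbering from this end puts the carbonyl group at C-2 rather than C-7.
That gives the carbonyl at C-2; the triple bond between C-6 and C-7; a methyl group at C-3.
The name is 3-methyloct-6-yn-2-one.

3-methyloct-6-yn-2-one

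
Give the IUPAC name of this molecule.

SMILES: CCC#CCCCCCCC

undec-3-yne

The longest chain bearing the multiple bond is 11 carbons long (undecane).
A C≡C triple bond in the chain gives the infix -yne-.
Number the chain so that numbering from this end puts the triple bond at C-3 rather than C-8.
This places the triple bond between C-3 and C-4.
Putting it together: undec-3-yne.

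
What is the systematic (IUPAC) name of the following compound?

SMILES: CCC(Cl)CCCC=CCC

8-chlorodec-3-ene

The longest carbon chain that includes the multiple bond has 10 carbons, so the parent hydride is decane.
The chain contains a C=C double bond, so the unsaturation ending is -ene.
Number the chain so that numbering from this end puts the double bond at C-3 rather than C-7.
This places the double bond between C-3 and C-4; a chloro group at C-8.
Assembling the pieces gives 8-chlorodec-3-ene.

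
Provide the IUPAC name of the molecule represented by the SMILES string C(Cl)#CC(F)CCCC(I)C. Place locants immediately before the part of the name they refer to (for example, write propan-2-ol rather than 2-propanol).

1-chloro-3-fluoro-7-iodooct-1-yne

Counting along the main chain through the multiple bond gives 8 carbons: the parent is octane.
There is one C≡C triple bond, indicated by the ending -yne.
Choose the numbering such that numbering from this end puts the triple bond at C-1 rather than C-7.
That gives the triple bond between C-1 and C-2; a chloro group at C-1; a fluoro group at C-3; an iodo group at C-7.
The substituents are ordered alphabetically, ignoring any di-/tri- multipliers.
The name is 1-chloro-3-fluoro-7-iodooct-1-yne.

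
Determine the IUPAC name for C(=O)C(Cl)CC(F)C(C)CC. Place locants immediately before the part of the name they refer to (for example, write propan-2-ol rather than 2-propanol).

2-chloro-4-fluoro-5-methylheptanal

Counting along the main chain through the –CHO group gives 7 carbons: the parent is heptane.
The principal characteristic group is an aldehyde (terminal –CHO), named with the suffix -al.
The numbering direction is chosen so that the aldehyde carbon is C-1 by definition.
That gives a chloro group at C-2; a fluoro group at C-4; a methyl group at C-5.
Substituent prefixes are cited in alphabetical order (multiplying prefixes like di-/tri- are ignored for ordering).
The name is 2-chloro-4-fluoro-5-methylheptanal.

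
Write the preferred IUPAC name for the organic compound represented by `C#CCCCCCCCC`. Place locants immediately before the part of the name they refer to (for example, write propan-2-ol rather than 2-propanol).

The longest carbon chain that includes the multiple bond has 10 carbons, so the parent hydride is decane.
There is one C≡C triple bond, indicated by the ending -yne.
Number the chain so that numbering from this end puts the triple bond at C-1 rather than C-9.
With this numbering: the triple bond between C-1 and C-2.
Assembling the pieces gives dec-1-yne.

dec-1-yne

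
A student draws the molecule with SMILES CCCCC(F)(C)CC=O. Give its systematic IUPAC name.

The longest carbon chain that includes the –CHO group has 7 carbons, so the parent hydride is heptane.
An aldehyde (terminal –CHO) is the principal characteristic group, giving the suffix -al.
Choose the numbering such that the aldehyde carbon is C-1 by definition.
With this numbering: a fluoro group at C-3; a methyl group at C-3.
Prefixes are listed alphabetically: fluoro, methyl.
Putting it together: 3-fluoro-3-methylheptanal.

3-fluoro-3-methylheptanal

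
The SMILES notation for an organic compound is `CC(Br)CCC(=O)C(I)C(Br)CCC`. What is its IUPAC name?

2,7-dibromo-6-iododecan-5-one

The longest chain bearing the carbonyl is 10 carbons long (decane).
A ketone (C=O on an internal carbon) is the principal characteristic group, giving the suffix -one.
The numbering direction is chosen so that numbering from this end puts the carbonyl group at C-5 rather than C-6.
With this numbering: the carbonyl at C-5; bromo groups at C-2 and C-7; an iodo group at C-6.
Substituent prefixes are cited in alphabetical order (multiplying prefixes like di-/tri- are ignored for ordering).
Putting it together: 2,7-dibromo-6-iododecan-5-one.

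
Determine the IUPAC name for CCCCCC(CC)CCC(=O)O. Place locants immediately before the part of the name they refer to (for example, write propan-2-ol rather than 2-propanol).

The longest chain bearing the –COOH group is 9 carbons long (nonane).
The highest-priority functional group is a carboxylic acid (terminal –COOH), so the name ends in -oic acid.
Number the chain so that the carboxylic acid carbon is C-1 by definition.
This places an ethyl group at C-4.
The name is 4-ethylnonanoic acid.

4-ethylnonanoic acid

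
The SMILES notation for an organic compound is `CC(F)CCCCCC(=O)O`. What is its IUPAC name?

7-fluorooctanoic acid

The longest carbon chain that includes the –COOH group has 8 carbons, so the parent hydride is octane.
The highest-priority functional group is a carboxylic acid (terminal –COOH), so the name ends in -oic acid.
The numbering direction is chosen so that the carboxylic acid carbon is C-1 by definition.
With this numbering: a fluoro group at C-7.
The name is 7-fluorooctanoic acid.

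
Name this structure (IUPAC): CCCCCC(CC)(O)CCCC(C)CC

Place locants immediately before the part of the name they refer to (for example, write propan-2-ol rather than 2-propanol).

The longest carbon chain that includes the –OH group has 12 carbons, so the parent hydride is dodecane.
An alcohol (–OH) is the principal characteristic group, giving the suffix -ol.
Choose the numbering such that numbering from this end puts the hydroxyl group at C-6 rather than C-7.
That gives the hydroxyl at C-6; an ethyl group at C-6; a methyl group at C-10.
Prefixes are listed alphabetically: ethyl, methyl.
Assembling the pieces gives 6-ethyl-10-methyldodecan-6-ol.

6-ethyl-10-methyldodecan-6-ol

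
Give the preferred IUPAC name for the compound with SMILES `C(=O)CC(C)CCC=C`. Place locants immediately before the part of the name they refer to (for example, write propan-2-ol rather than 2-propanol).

3-methylhept-6-enal

The longest carbon chain that includes the –CHO group and the multiple bond has 7 carbons, so the parent hydride is heptane.
An aldehyde (terminal –CHO) is the principal characteristic group, giving the suffix -al.
A C=C double bond in the chain gives the infix -ene-.
Number the chain so that the aldehyde carbon is C-1 by definition.
This places the double bond between C-6 and C-7; a methyl group at C-3.
Putting it together: 3-methylhept-6-enal.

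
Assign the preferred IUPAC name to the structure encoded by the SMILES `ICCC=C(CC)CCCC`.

4-ethyl-1-iodooct-3-ene

The longest chain bearing the multiple bond is 8 carbons long (octane).
A C=C double bond in the chain gives the infix -ene-.
The numbering direction is chosen so that numbering from this end puts the double bond at C-3 rather than C-5.
This places the double bond between C-3 and C-4; an ethyl group at C-4; an iodo group at C-1.
The substituents are ordered alphabetically, ignoring any di-/tri- multipliers.
Assembling the pieces gives 4-ethyl-1-iodooct-3-ene.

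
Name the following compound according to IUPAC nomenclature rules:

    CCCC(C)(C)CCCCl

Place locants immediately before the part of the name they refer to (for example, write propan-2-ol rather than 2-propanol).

The longest continuous carbon chain has 7 atoms, so the parent hydride is heptane.
The numbering direction is chosen so that the substituent locant set {1,4,4} is lower than {4,4,7} at the first point of difference.
With this numbering: a chloro group at C-1; two methyl groups at C-4.
The substituents are ordered alphabetically, ignoring any di-/tri- multipliers.
Putting it together: 1-chloro-4,4-dimethylheptane.

1-chloro-4,4-dimethylheptane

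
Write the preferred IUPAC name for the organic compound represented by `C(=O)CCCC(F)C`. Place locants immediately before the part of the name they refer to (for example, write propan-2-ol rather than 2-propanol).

The longest chain bearing the –CHO group is 6 carbons long (hexane).
The highest-priority functional group is an aldehyde (terminal –CHO), so the name ends in -al.
Choose the numbering such that the aldehyde carbon is C-1 by definition.
With this numbering: a fluoro group at C-5.
The name is 5-fluorohexanal.

5-fluorohexanal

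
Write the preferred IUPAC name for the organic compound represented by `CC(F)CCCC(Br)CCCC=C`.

Counting along the main chain through the multiple bond gives 11 carbons: the parent is undecane.
There is one C=C double bond, indicated by the ending -ene.
The numbering direction is chosen so that numbering from this end puts the double bond at C-1 rather than C-10.
This places the double bond between C-1 and C-2; a bromo group at C-6; a fluoro group at C-10.
Substituent prefixes are cited in alphabetical order (multiplying prefixes like di-/tri- are ignored for ordering).
The name is 6-bromo-10-fluoroundec-1-ene.

6-bromo-10-fluoroundec-1-ene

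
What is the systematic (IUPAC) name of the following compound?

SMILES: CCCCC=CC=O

hept-2-enal

The longest chain bearing the –CHO group and the multiple bond is 7 carbons long (heptane).
The principal characteristic group is an aldehyde (terminal –CHO), named with the suffix -al.
The chain contains a C=C double bond, so the unsaturation ending is -ene.
The numbering direction is chosen so that the aldehyde carbon is C-1 by definition.
With this numbering: the double bond between C-2 and C-3.
The name is hept-2-enal.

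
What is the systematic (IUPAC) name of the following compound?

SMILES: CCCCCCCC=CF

The longest carbon chain that includes the multiple bond has 9 carbons, so the parent hydride is nonane.
The chain contains a C=C double bond, so the unsaturation ending is -ene.
Number the chain so that numbering from this end puts the double bond at C-1 rather than C-8.
That gives the double bond between C-1 and C-2; a fluoro group at C-1.
Assembling the pieces gives 1-fluoronon-1-ene.

1-fluoronon-1-ene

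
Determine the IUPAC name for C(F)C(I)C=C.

4-fluoro-3-iodobut-1-ene

The longest chain bearing the multiple bond is 4 carbons long (butane).
A C=C double bond in the chain gives the infix -ene-.
Number the chain so that numbering from this end puts the double bond at C-1 rather than C-3.
That gives the double bond between C-1 and C-2; a fluoro group at C-4; an iodo group at C-3.
Prefixes are listed alphabetically: fluoro, iodo.
Assembling the pieces gives 4-fluoro-3-iodobut-1-ene.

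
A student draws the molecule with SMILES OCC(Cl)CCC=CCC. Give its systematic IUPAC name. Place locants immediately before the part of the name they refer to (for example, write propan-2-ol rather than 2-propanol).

Counting along the main chain through the –OH group and the multiple bond gives 8 carbons: the parent is octane.
An alcohol (–OH) is the principal characteristic group, giving the suffix -ol.
The chain contains a C=C double bond, so the unsaturation ending is -ene.
Choose the numbering such that numbering from this end puts the hydroxyl group at C-1 rather than C-8.
That gives the hydroxyl at C-1; the double bond between C-5 and C-6; a chloro group at C-2.
Assembling the pieces gives 2-chlorooct-5-en-1-ol.

2-chlorooct-5-en-1-ol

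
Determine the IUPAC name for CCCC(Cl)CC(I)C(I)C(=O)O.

5-chloro-2,3-diiodooctanoic acid

Counting along the main chain through the –COOH group gives 8 carbons: the parent is octane.
A carboxylic acid (terminal –COOH) is the principal characteristic group, giving the suffix -oic acid.
Number the chain so that the carboxylic acid carbon is C-1 by definition.
With this numbering: a chloro group at C-5; iodo groups at C-2 and C-3.
The substituents are ordered alphabetically, ignoring any di-/tri- multipliers.
Assembling the pieces gives 5-chloro-2,3-diiodooctanoic acid.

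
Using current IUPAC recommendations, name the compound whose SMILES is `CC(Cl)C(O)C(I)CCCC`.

The longest chain bearing the –OH group is 8 carbons long (octane).
An alcohol (–OH) is the principal characteristic group, giving the suffix -ol.
The numbering direction is chosen so that numbering from this end puts the hydroxyl group at C-3 rather than C-6.
That gives the hydroxyl at C-3; a chloro group at C-2; an iodo group at C-4.
Substituent prefixes are cited in alphabetical order (multiplying prefixes like di-/tri- are ignored for ordering).
Assembling the pieces gives 2-chloro-4-iodooctan-3-ol.

2-chloro-4-iodooctan-3-ol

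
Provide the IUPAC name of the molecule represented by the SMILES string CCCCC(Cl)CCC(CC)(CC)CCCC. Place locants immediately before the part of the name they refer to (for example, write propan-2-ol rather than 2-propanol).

The parent chain contains 12 carbons (dodecane).
The numbering direction is chosen so that the substituent locant set {5,5,8} is lower than {5,8,8} at the first point of difference.
With this numbering: a chloro group at C-8; two ethyl groups at C-5.
The substituents are ordered alphabetically, ignoring any di-/tri- multipliers.
The name is 8-chloro-5,5-diethyldodecane.

8-chloro-5,5-diethyldodecane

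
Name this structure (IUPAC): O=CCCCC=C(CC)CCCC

The longest carbon chain that includes the –CHO group and the multiple bond has 10 carbons, so the parent hydride is decane.
The highest-priority functional group is an aldehyde (terminal –CHO), so the name ends in -al.
A C=C double bond in the chain gives the infix -ene-.
The numbering direction is chosen so that the aldehyde carbon is C-1 by definition.
With this numbering: the double bond between C-5 and C-6; an ethyl group at C-6.
Putting it together: 6-ethyldec-5-enal.

6-ethyldec-5-enal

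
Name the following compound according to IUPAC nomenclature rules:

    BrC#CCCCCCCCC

The longest chain bearing the multiple bond is 10 carbons long (decane).
There is one C≡C triple bond, indicated by the ending -yne.
Choose the numbering such that numbering from this end puts the triple bond at C-1 rather than C-9.
That gives the triple bond between C-1 and C-2; a bromo group at C-1.
The name is 1-bromodec-1-yne.

1-bromodec-1-yne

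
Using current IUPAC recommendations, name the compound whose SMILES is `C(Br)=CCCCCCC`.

1-bromooct-1-ene

Counting along the main chain through the multiple bond gives 8 carbons: the parent is octane.
The chain contains a C=C double bond, so the unsaturation ending is -ene.
The numbering direction is chosen so that numbering from this end puts the double bond at C-1 rather than C-7.
With this numbering: the double bond between C-1 and C-2; a bromo group at C-1.
Assembling the pieces gives 1-bromooct-1-ene.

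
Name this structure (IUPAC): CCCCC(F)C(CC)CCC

The longest continuous carbon chain has 9 atoms, so the parent hydride is nonane.
The numbering direction is chosen so that the substituent locant set {4,5} is lower than {5,6} at the first point of difference.
With this numbering: an ethyl group at C-4; a fluoro group at C-5.
Prefixes are listed alphabetically: ethyl, fluoro.
Putting it together: 4-ethyl-5-fluorononane.

4-ethyl-5-fluorononane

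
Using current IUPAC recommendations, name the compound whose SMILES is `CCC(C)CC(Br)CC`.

3-bromo-5-methylheptane

The longest continuous carbon chain has 7 atoms, so the parent hydride is heptane.
Number the chain so that the locant sets are identical either way, so the alphabetically earlier bromo substituent takes the lower locant (3 rather than 5).
This places a bromo group at C-3; a methyl group at C-5.
Prefixes are listed alphabetically: bromo, methyl.
Putting it together: 3-bromo-5-methylheptane.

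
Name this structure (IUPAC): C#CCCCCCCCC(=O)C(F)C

2-fluorododec-11-yn-3-one

The longest carbon chain that includes the carbonyl and the multiple bond has 12 carbons, so the parent hydride is dodecane.
A ketone (C=O on an internal carbon) is the principal characteristic group, giving the suffix -one.
The chain contains a C≡C triple bond, so the unsaturation ending is -yne.
Choose the numbering such that numbering from this end puts the carbonyl group at C-3 rather than C-10.
This places the carbonyl at C-3; the triple bond between C-11 and C-12; a fluoro group at C-2.
The name is 2-fluorododec-11-yn-3-one.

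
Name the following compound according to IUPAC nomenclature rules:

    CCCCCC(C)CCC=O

Counting along the main chain through the –CHO group gives 9 carbons: the parent is nonane.
The highest-priority functional group is an aldehyde (terminal –CHO), so the name ends in -al.
The numbering direction is chosen so that the aldehyde carbon is C-1 by definition.
This places a methyl group at C-4.
Assembling the pieces gives 4-methylnonanal.

4-methylnonanal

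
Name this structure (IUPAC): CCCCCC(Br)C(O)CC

The longest carbon chain that includes the –OH group has 9 carbons, so the parent hydride is nonane.
The highest-priority functional group is an alcohol (–OH), so the name ends in -ol.
Choose the numbering such that numbering from this end puts the hydroxyl group at C-3 rather than C-7.
This places the hydroxyl at C-3; a bromo group at C-4.
Putting it together: 4-bromononan-3-ol.

4-bromononan-3-ol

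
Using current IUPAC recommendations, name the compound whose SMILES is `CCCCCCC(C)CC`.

3-methylnonane

The longest continuous carbon chain has 9 atoms, so the parent hydride is nonane.
Choose the numbering such that the substituent locant set {3} is lower than {7} at the first point of difference.
That gives a methyl group at C-3.
The name is 3-methylnonane.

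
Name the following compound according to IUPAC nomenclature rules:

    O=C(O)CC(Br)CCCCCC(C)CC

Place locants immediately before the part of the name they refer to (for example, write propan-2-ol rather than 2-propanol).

The longest chain bearing the –COOH group is 11 carbons long (undecane).
The highest-priority functional group is a carboxylic acid (terminal –COOH), so the name ends in -oic acid.
Choose the numbering such that the carboxylic acid carbon is C-1 by definition.
This places a bromo group at C-3; a methyl group at C-9.
The substituents are ordered alphabetically, ignoring any di-/tri- multipliers.
Putting it together: 3-bromo-9-methylundecanoic acid.

3-bromo-9-methylundecanoic acid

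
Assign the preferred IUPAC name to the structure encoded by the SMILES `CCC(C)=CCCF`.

1-fluoro-4-methylhex-3-ene

The longest chain bearing the multiple bond is 6 carbons long (hexane).
The chain contains a C=C double bond, so the unsaturation ending is -ene.
The numbering direction is chosen so that the substituent locant set {1,4} is lower than {3,6} at the first point of difference.
With this numbering: the double bond between C-3 and C-4; a fluoro group at C-1; a methyl group at C-4.
The substituents are ordered alphabetically, ignoring any di-/tri- multipliers.
Putting it together: 1-fluoro-4-methylhex-3-ene.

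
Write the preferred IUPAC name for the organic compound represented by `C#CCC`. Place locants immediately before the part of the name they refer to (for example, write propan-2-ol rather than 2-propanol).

but-1-yne

The longest carbon chain that includes the multiple bond has 4 carbons, so the parent hydride is butane.
The chain contains a C≡C triple bond, so the unsaturation ending is -yne.
The numbering direction is chosen so that numbering from this end puts the triple bond at C-1 rather than C-3.
This places the triple bond between C-1 and C-2.
The name is but-1-yne.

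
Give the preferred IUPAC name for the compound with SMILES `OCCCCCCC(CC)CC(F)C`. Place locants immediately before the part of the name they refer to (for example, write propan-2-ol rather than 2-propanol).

The longest chain bearing the –OH group is 10 carbons long (decane).
The highest-priority functional group is an alcohol (–OH), so the name ends in -ol.
The numbering direction is chosen so that numbering from this end puts the hydroxyl group at C-1 rather than C-10.
That gives the hydroxyl at C-1; an ethyl group at C-7; a fluoro group at C-9.
Prefixes are listed alphabetically: ethyl, fluoro.
Assembling the pieces gives 7-ethyl-9-fluorodecan-1-ol.

7-ethyl-9-fluorodecan-1-ol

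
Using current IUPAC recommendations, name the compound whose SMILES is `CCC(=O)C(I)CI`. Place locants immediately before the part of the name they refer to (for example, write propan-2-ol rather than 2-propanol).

1,2-diiodopentan-3-one

The longest chain bearing the carbonyl is 5 carbons long (pentane).
A ketone (C=O on an internal carbon) is the principal characteristic group, giving the suffix -one.
Choose the numbering such that the substituent locant set {1,2} is lower than {4,5} at the first point of difference.
That gives the carbonyl at C-3; iodo groups at C-1 and C-2.
Assembling the pieces gives 1,2-diiodopentan-3-one.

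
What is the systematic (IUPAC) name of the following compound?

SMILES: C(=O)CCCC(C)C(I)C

6-iodo-5-methylheptanal

The longest chain bearing the –CHO group is 7 carbons long (heptane).
The principal characteristic group is an aldehyde (terminal –CHO), named with the suffix -al.
Number the chain so that the aldehyde carbon is C-1 by definition.
This places an iodo group at C-6; a methyl group at C-5.
Prefixes are listed alphabetically: iodo, methyl.
Assembling the pieces gives 6-iodo-5-methylheptanal.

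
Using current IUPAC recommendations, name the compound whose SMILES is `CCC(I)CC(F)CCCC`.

5-fluoro-3-iodononane

The longest continuous carbon chain has 9 atoms, so the parent hydride is nonane.
Choose the numbering such that the substituent locant set {3,5} is lower than {5,7} at the first point of difference.
With this numbering: a fluoro group at C-5; an iodo group at C-3.
Prefixes are listed alphabetically: fluoro, iodo.
Putting it together: 5-fluoro-3-iodononane.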